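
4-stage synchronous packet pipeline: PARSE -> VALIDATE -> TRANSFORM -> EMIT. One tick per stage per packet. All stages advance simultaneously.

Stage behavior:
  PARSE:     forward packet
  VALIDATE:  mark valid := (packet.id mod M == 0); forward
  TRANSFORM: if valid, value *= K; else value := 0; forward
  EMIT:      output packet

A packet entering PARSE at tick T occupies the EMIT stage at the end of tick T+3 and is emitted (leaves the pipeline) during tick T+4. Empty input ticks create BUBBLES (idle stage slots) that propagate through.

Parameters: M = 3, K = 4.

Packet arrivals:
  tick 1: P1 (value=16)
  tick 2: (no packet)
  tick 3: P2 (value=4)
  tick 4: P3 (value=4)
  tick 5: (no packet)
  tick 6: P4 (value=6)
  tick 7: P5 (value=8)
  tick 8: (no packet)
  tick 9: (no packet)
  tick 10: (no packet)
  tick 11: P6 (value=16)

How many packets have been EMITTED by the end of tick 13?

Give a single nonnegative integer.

Tick 1: [PARSE:P1(v=16,ok=F), VALIDATE:-, TRANSFORM:-, EMIT:-] out:-; in:P1
Tick 2: [PARSE:-, VALIDATE:P1(v=16,ok=F), TRANSFORM:-, EMIT:-] out:-; in:-
Tick 3: [PARSE:P2(v=4,ok=F), VALIDATE:-, TRANSFORM:P1(v=0,ok=F), EMIT:-] out:-; in:P2
Tick 4: [PARSE:P3(v=4,ok=F), VALIDATE:P2(v=4,ok=F), TRANSFORM:-, EMIT:P1(v=0,ok=F)] out:-; in:P3
Tick 5: [PARSE:-, VALIDATE:P3(v=4,ok=T), TRANSFORM:P2(v=0,ok=F), EMIT:-] out:P1(v=0); in:-
Tick 6: [PARSE:P4(v=6,ok=F), VALIDATE:-, TRANSFORM:P3(v=16,ok=T), EMIT:P2(v=0,ok=F)] out:-; in:P4
Tick 7: [PARSE:P5(v=8,ok=F), VALIDATE:P4(v=6,ok=F), TRANSFORM:-, EMIT:P3(v=16,ok=T)] out:P2(v=0); in:P5
Tick 8: [PARSE:-, VALIDATE:P5(v=8,ok=F), TRANSFORM:P4(v=0,ok=F), EMIT:-] out:P3(v=16); in:-
Tick 9: [PARSE:-, VALIDATE:-, TRANSFORM:P5(v=0,ok=F), EMIT:P4(v=0,ok=F)] out:-; in:-
Tick 10: [PARSE:-, VALIDATE:-, TRANSFORM:-, EMIT:P5(v=0,ok=F)] out:P4(v=0); in:-
Tick 11: [PARSE:P6(v=16,ok=F), VALIDATE:-, TRANSFORM:-, EMIT:-] out:P5(v=0); in:P6
Tick 12: [PARSE:-, VALIDATE:P6(v=16,ok=T), TRANSFORM:-, EMIT:-] out:-; in:-
Tick 13: [PARSE:-, VALIDATE:-, TRANSFORM:P6(v=64,ok=T), EMIT:-] out:-; in:-
Emitted by tick 13: ['P1', 'P2', 'P3', 'P4', 'P5']

Answer: 5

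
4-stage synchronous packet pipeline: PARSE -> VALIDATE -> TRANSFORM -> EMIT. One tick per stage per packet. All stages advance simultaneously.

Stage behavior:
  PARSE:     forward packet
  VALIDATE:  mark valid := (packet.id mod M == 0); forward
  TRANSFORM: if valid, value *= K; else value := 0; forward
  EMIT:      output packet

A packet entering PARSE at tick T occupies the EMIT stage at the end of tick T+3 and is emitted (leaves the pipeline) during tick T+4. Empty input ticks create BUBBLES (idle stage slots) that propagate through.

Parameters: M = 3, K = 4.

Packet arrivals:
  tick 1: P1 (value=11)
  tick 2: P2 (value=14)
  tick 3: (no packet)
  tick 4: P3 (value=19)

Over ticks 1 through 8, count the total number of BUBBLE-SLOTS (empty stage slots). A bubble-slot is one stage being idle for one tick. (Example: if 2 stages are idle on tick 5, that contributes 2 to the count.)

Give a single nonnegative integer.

Tick 1: [PARSE:P1(v=11,ok=F), VALIDATE:-, TRANSFORM:-, EMIT:-] out:-; bubbles=3
Tick 2: [PARSE:P2(v=14,ok=F), VALIDATE:P1(v=11,ok=F), TRANSFORM:-, EMIT:-] out:-; bubbles=2
Tick 3: [PARSE:-, VALIDATE:P2(v=14,ok=F), TRANSFORM:P1(v=0,ok=F), EMIT:-] out:-; bubbles=2
Tick 4: [PARSE:P3(v=19,ok=F), VALIDATE:-, TRANSFORM:P2(v=0,ok=F), EMIT:P1(v=0,ok=F)] out:-; bubbles=1
Tick 5: [PARSE:-, VALIDATE:P3(v=19,ok=T), TRANSFORM:-, EMIT:P2(v=0,ok=F)] out:P1(v=0); bubbles=2
Tick 6: [PARSE:-, VALIDATE:-, TRANSFORM:P3(v=76,ok=T), EMIT:-] out:P2(v=0); bubbles=3
Tick 7: [PARSE:-, VALIDATE:-, TRANSFORM:-, EMIT:P3(v=76,ok=T)] out:-; bubbles=3
Tick 8: [PARSE:-, VALIDATE:-, TRANSFORM:-, EMIT:-] out:P3(v=76); bubbles=4
Total bubble-slots: 20

Answer: 20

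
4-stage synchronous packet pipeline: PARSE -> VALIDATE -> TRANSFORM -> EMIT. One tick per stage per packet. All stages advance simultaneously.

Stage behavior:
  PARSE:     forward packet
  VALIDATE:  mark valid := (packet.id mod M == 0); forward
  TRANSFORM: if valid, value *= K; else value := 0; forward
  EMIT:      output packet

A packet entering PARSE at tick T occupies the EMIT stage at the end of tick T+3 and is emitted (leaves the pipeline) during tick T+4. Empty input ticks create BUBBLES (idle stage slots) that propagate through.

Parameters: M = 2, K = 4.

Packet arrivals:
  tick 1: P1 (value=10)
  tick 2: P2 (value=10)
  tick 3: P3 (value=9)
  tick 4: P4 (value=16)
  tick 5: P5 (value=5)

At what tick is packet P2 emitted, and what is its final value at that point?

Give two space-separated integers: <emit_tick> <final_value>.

Answer: 6 40

Derivation:
Tick 1: [PARSE:P1(v=10,ok=F), VALIDATE:-, TRANSFORM:-, EMIT:-] out:-; in:P1
Tick 2: [PARSE:P2(v=10,ok=F), VALIDATE:P1(v=10,ok=F), TRANSFORM:-, EMIT:-] out:-; in:P2
Tick 3: [PARSE:P3(v=9,ok=F), VALIDATE:P2(v=10,ok=T), TRANSFORM:P1(v=0,ok=F), EMIT:-] out:-; in:P3
Tick 4: [PARSE:P4(v=16,ok=F), VALIDATE:P3(v=9,ok=F), TRANSFORM:P2(v=40,ok=T), EMIT:P1(v=0,ok=F)] out:-; in:P4
Tick 5: [PARSE:P5(v=5,ok=F), VALIDATE:P4(v=16,ok=T), TRANSFORM:P3(v=0,ok=F), EMIT:P2(v=40,ok=T)] out:P1(v=0); in:P5
Tick 6: [PARSE:-, VALIDATE:P5(v=5,ok=F), TRANSFORM:P4(v=64,ok=T), EMIT:P3(v=0,ok=F)] out:P2(v=40); in:-
Tick 7: [PARSE:-, VALIDATE:-, TRANSFORM:P5(v=0,ok=F), EMIT:P4(v=64,ok=T)] out:P3(v=0); in:-
Tick 8: [PARSE:-, VALIDATE:-, TRANSFORM:-, EMIT:P5(v=0,ok=F)] out:P4(v=64); in:-
Tick 9: [PARSE:-, VALIDATE:-, TRANSFORM:-, EMIT:-] out:P5(v=0); in:-
P2: arrives tick 2, valid=True (id=2, id%2=0), emit tick 6, final value 40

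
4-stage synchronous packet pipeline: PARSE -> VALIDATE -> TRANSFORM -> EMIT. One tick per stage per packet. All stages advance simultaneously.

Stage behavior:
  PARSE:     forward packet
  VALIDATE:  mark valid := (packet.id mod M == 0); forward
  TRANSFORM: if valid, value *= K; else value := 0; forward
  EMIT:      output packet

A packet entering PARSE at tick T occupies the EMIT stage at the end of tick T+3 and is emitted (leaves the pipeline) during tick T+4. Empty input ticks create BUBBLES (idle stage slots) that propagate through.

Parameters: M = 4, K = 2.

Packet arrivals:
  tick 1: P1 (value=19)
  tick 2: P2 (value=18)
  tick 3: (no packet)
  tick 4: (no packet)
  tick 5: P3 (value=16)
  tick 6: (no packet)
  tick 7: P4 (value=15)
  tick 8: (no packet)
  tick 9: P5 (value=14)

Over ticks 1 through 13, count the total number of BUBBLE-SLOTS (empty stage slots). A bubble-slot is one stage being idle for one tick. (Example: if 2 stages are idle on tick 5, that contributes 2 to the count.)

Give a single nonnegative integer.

Tick 1: [PARSE:P1(v=19,ok=F), VALIDATE:-, TRANSFORM:-, EMIT:-] out:-; bubbles=3
Tick 2: [PARSE:P2(v=18,ok=F), VALIDATE:P1(v=19,ok=F), TRANSFORM:-, EMIT:-] out:-; bubbles=2
Tick 3: [PARSE:-, VALIDATE:P2(v=18,ok=F), TRANSFORM:P1(v=0,ok=F), EMIT:-] out:-; bubbles=2
Tick 4: [PARSE:-, VALIDATE:-, TRANSFORM:P2(v=0,ok=F), EMIT:P1(v=0,ok=F)] out:-; bubbles=2
Tick 5: [PARSE:P3(v=16,ok=F), VALIDATE:-, TRANSFORM:-, EMIT:P2(v=0,ok=F)] out:P1(v=0); bubbles=2
Tick 6: [PARSE:-, VALIDATE:P3(v=16,ok=F), TRANSFORM:-, EMIT:-] out:P2(v=0); bubbles=3
Tick 7: [PARSE:P4(v=15,ok=F), VALIDATE:-, TRANSFORM:P3(v=0,ok=F), EMIT:-] out:-; bubbles=2
Tick 8: [PARSE:-, VALIDATE:P4(v=15,ok=T), TRANSFORM:-, EMIT:P3(v=0,ok=F)] out:-; bubbles=2
Tick 9: [PARSE:P5(v=14,ok=F), VALIDATE:-, TRANSFORM:P4(v=30,ok=T), EMIT:-] out:P3(v=0); bubbles=2
Tick 10: [PARSE:-, VALIDATE:P5(v=14,ok=F), TRANSFORM:-, EMIT:P4(v=30,ok=T)] out:-; bubbles=2
Tick 11: [PARSE:-, VALIDATE:-, TRANSFORM:P5(v=0,ok=F), EMIT:-] out:P4(v=30); bubbles=3
Tick 12: [PARSE:-, VALIDATE:-, TRANSFORM:-, EMIT:P5(v=0,ok=F)] out:-; bubbles=3
Tick 13: [PARSE:-, VALIDATE:-, TRANSFORM:-, EMIT:-] out:P5(v=0); bubbles=4
Total bubble-slots: 32

Answer: 32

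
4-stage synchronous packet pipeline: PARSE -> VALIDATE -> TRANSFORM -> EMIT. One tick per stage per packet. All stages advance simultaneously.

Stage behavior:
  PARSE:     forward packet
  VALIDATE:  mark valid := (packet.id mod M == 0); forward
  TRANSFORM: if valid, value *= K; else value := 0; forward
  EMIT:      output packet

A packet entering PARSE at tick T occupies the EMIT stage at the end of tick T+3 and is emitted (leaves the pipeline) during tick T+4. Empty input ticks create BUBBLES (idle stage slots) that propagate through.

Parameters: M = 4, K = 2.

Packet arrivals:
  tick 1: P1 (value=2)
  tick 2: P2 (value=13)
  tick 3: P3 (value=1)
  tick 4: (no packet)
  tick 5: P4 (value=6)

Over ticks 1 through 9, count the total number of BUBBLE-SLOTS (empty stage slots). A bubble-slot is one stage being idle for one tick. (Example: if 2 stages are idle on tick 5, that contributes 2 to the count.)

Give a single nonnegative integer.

Tick 1: [PARSE:P1(v=2,ok=F), VALIDATE:-, TRANSFORM:-, EMIT:-] out:-; bubbles=3
Tick 2: [PARSE:P2(v=13,ok=F), VALIDATE:P1(v=2,ok=F), TRANSFORM:-, EMIT:-] out:-; bubbles=2
Tick 3: [PARSE:P3(v=1,ok=F), VALIDATE:P2(v=13,ok=F), TRANSFORM:P1(v=0,ok=F), EMIT:-] out:-; bubbles=1
Tick 4: [PARSE:-, VALIDATE:P3(v=1,ok=F), TRANSFORM:P2(v=0,ok=F), EMIT:P1(v=0,ok=F)] out:-; bubbles=1
Tick 5: [PARSE:P4(v=6,ok=F), VALIDATE:-, TRANSFORM:P3(v=0,ok=F), EMIT:P2(v=0,ok=F)] out:P1(v=0); bubbles=1
Tick 6: [PARSE:-, VALIDATE:P4(v=6,ok=T), TRANSFORM:-, EMIT:P3(v=0,ok=F)] out:P2(v=0); bubbles=2
Tick 7: [PARSE:-, VALIDATE:-, TRANSFORM:P4(v=12,ok=T), EMIT:-] out:P3(v=0); bubbles=3
Tick 8: [PARSE:-, VALIDATE:-, TRANSFORM:-, EMIT:P4(v=12,ok=T)] out:-; bubbles=3
Tick 9: [PARSE:-, VALIDATE:-, TRANSFORM:-, EMIT:-] out:P4(v=12); bubbles=4
Total bubble-slots: 20

Answer: 20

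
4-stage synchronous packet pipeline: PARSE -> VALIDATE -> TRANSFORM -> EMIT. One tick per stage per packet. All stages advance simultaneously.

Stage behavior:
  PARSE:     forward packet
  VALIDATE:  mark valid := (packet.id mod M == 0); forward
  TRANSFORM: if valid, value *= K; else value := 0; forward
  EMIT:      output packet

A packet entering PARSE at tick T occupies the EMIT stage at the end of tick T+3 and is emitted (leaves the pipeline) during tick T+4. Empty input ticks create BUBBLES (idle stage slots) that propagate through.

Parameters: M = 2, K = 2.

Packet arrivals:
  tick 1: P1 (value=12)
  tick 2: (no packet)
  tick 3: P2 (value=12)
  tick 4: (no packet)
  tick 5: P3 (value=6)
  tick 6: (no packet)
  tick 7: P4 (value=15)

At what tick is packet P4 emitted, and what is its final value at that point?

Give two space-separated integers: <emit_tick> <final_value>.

Answer: 11 30

Derivation:
Tick 1: [PARSE:P1(v=12,ok=F), VALIDATE:-, TRANSFORM:-, EMIT:-] out:-; in:P1
Tick 2: [PARSE:-, VALIDATE:P1(v=12,ok=F), TRANSFORM:-, EMIT:-] out:-; in:-
Tick 3: [PARSE:P2(v=12,ok=F), VALIDATE:-, TRANSFORM:P1(v=0,ok=F), EMIT:-] out:-; in:P2
Tick 4: [PARSE:-, VALIDATE:P2(v=12,ok=T), TRANSFORM:-, EMIT:P1(v=0,ok=F)] out:-; in:-
Tick 5: [PARSE:P3(v=6,ok=F), VALIDATE:-, TRANSFORM:P2(v=24,ok=T), EMIT:-] out:P1(v=0); in:P3
Tick 6: [PARSE:-, VALIDATE:P3(v=6,ok=F), TRANSFORM:-, EMIT:P2(v=24,ok=T)] out:-; in:-
Tick 7: [PARSE:P4(v=15,ok=F), VALIDATE:-, TRANSFORM:P3(v=0,ok=F), EMIT:-] out:P2(v=24); in:P4
Tick 8: [PARSE:-, VALIDATE:P4(v=15,ok=T), TRANSFORM:-, EMIT:P3(v=0,ok=F)] out:-; in:-
Tick 9: [PARSE:-, VALIDATE:-, TRANSFORM:P4(v=30,ok=T), EMIT:-] out:P3(v=0); in:-
Tick 10: [PARSE:-, VALIDATE:-, TRANSFORM:-, EMIT:P4(v=30,ok=T)] out:-; in:-
Tick 11: [PARSE:-, VALIDATE:-, TRANSFORM:-, EMIT:-] out:P4(v=30); in:-
P4: arrives tick 7, valid=True (id=4, id%2=0), emit tick 11, final value 30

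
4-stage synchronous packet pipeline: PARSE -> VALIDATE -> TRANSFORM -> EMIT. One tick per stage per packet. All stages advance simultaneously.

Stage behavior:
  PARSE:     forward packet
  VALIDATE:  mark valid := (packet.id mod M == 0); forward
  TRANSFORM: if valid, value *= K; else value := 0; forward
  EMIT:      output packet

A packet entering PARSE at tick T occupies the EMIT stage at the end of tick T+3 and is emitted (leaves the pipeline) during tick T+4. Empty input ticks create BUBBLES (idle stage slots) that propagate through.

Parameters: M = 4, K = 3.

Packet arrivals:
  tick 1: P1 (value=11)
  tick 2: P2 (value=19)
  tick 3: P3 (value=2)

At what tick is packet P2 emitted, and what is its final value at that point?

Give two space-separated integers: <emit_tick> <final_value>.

Answer: 6 0

Derivation:
Tick 1: [PARSE:P1(v=11,ok=F), VALIDATE:-, TRANSFORM:-, EMIT:-] out:-; in:P1
Tick 2: [PARSE:P2(v=19,ok=F), VALIDATE:P1(v=11,ok=F), TRANSFORM:-, EMIT:-] out:-; in:P2
Tick 3: [PARSE:P3(v=2,ok=F), VALIDATE:P2(v=19,ok=F), TRANSFORM:P1(v=0,ok=F), EMIT:-] out:-; in:P3
Tick 4: [PARSE:-, VALIDATE:P3(v=2,ok=F), TRANSFORM:P2(v=0,ok=F), EMIT:P1(v=0,ok=F)] out:-; in:-
Tick 5: [PARSE:-, VALIDATE:-, TRANSFORM:P3(v=0,ok=F), EMIT:P2(v=0,ok=F)] out:P1(v=0); in:-
Tick 6: [PARSE:-, VALIDATE:-, TRANSFORM:-, EMIT:P3(v=0,ok=F)] out:P2(v=0); in:-
Tick 7: [PARSE:-, VALIDATE:-, TRANSFORM:-, EMIT:-] out:P3(v=0); in:-
P2: arrives tick 2, valid=False (id=2, id%4=2), emit tick 6, final value 0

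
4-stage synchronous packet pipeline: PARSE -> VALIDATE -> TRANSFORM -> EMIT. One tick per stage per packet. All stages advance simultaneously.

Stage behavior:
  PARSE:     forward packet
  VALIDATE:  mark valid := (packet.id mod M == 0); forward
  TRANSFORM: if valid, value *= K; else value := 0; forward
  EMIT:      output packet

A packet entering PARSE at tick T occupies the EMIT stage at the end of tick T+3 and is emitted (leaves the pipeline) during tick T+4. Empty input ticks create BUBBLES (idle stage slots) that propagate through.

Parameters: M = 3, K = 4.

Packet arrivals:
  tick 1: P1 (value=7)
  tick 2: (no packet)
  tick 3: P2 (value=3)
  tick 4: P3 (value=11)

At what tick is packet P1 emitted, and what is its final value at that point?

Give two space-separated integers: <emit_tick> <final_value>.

Tick 1: [PARSE:P1(v=7,ok=F), VALIDATE:-, TRANSFORM:-, EMIT:-] out:-; in:P1
Tick 2: [PARSE:-, VALIDATE:P1(v=7,ok=F), TRANSFORM:-, EMIT:-] out:-; in:-
Tick 3: [PARSE:P2(v=3,ok=F), VALIDATE:-, TRANSFORM:P1(v=0,ok=F), EMIT:-] out:-; in:P2
Tick 4: [PARSE:P3(v=11,ok=F), VALIDATE:P2(v=3,ok=F), TRANSFORM:-, EMIT:P1(v=0,ok=F)] out:-; in:P3
Tick 5: [PARSE:-, VALIDATE:P3(v=11,ok=T), TRANSFORM:P2(v=0,ok=F), EMIT:-] out:P1(v=0); in:-
Tick 6: [PARSE:-, VALIDATE:-, TRANSFORM:P3(v=44,ok=T), EMIT:P2(v=0,ok=F)] out:-; in:-
Tick 7: [PARSE:-, VALIDATE:-, TRANSFORM:-, EMIT:P3(v=44,ok=T)] out:P2(v=0); in:-
Tick 8: [PARSE:-, VALIDATE:-, TRANSFORM:-, EMIT:-] out:P3(v=44); in:-
P1: arrives tick 1, valid=False (id=1, id%3=1), emit tick 5, final value 0

Answer: 5 0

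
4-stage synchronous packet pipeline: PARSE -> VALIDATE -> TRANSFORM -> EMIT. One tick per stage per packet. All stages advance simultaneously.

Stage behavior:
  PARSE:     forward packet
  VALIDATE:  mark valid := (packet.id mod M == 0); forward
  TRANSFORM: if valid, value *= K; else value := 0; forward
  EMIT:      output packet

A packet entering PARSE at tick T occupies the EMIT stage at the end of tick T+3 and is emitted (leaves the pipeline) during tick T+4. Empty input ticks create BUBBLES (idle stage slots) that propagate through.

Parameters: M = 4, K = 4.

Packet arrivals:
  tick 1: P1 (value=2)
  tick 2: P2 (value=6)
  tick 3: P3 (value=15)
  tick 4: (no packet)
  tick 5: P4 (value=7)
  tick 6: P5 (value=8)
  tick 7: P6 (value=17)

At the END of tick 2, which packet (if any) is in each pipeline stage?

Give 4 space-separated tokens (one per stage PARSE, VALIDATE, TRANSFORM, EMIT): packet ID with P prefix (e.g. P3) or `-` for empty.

Answer: P2 P1 - -

Derivation:
Tick 1: [PARSE:P1(v=2,ok=F), VALIDATE:-, TRANSFORM:-, EMIT:-] out:-; in:P1
Tick 2: [PARSE:P2(v=6,ok=F), VALIDATE:P1(v=2,ok=F), TRANSFORM:-, EMIT:-] out:-; in:P2
At end of tick 2: ['P2', 'P1', '-', '-']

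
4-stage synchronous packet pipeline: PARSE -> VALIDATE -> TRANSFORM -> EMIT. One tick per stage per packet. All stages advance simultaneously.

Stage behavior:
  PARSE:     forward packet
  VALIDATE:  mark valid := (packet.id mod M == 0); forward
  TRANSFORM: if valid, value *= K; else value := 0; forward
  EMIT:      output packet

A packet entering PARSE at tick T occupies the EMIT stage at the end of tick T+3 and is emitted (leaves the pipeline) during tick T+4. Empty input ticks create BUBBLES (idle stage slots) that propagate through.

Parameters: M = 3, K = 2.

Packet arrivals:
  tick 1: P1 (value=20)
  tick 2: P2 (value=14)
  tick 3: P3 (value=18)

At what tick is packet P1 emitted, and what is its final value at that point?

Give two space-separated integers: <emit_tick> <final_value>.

Answer: 5 0

Derivation:
Tick 1: [PARSE:P1(v=20,ok=F), VALIDATE:-, TRANSFORM:-, EMIT:-] out:-; in:P1
Tick 2: [PARSE:P2(v=14,ok=F), VALIDATE:P1(v=20,ok=F), TRANSFORM:-, EMIT:-] out:-; in:P2
Tick 3: [PARSE:P3(v=18,ok=F), VALIDATE:P2(v=14,ok=F), TRANSFORM:P1(v=0,ok=F), EMIT:-] out:-; in:P3
Tick 4: [PARSE:-, VALIDATE:P3(v=18,ok=T), TRANSFORM:P2(v=0,ok=F), EMIT:P1(v=0,ok=F)] out:-; in:-
Tick 5: [PARSE:-, VALIDATE:-, TRANSFORM:P3(v=36,ok=T), EMIT:P2(v=0,ok=F)] out:P1(v=0); in:-
Tick 6: [PARSE:-, VALIDATE:-, TRANSFORM:-, EMIT:P3(v=36,ok=T)] out:P2(v=0); in:-
Tick 7: [PARSE:-, VALIDATE:-, TRANSFORM:-, EMIT:-] out:P3(v=36); in:-
P1: arrives tick 1, valid=False (id=1, id%3=1), emit tick 5, final value 0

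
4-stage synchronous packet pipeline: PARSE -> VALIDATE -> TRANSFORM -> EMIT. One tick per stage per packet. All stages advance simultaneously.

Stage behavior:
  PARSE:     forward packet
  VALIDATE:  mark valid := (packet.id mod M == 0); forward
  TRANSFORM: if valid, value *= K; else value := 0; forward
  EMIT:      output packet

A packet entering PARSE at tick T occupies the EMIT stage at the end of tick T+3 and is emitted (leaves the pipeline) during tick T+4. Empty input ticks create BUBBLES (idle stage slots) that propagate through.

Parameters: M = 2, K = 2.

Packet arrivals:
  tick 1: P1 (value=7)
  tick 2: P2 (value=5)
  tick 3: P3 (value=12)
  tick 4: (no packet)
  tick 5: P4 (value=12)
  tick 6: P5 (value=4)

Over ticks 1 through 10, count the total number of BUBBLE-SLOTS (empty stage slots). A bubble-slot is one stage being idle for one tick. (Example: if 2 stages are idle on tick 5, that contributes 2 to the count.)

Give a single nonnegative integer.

Answer: 20

Derivation:
Tick 1: [PARSE:P1(v=7,ok=F), VALIDATE:-, TRANSFORM:-, EMIT:-] out:-; bubbles=3
Tick 2: [PARSE:P2(v=5,ok=F), VALIDATE:P1(v=7,ok=F), TRANSFORM:-, EMIT:-] out:-; bubbles=2
Tick 3: [PARSE:P3(v=12,ok=F), VALIDATE:P2(v=5,ok=T), TRANSFORM:P1(v=0,ok=F), EMIT:-] out:-; bubbles=1
Tick 4: [PARSE:-, VALIDATE:P3(v=12,ok=F), TRANSFORM:P2(v=10,ok=T), EMIT:P1(v=0,ok=F)] out:-; bubbles=1
Tick 5: [PARSE:P4(v=12,ok=F), VALIDATE:-, TRANSFORM:P3(v=0,ok=F), EMIT:P2(v=10,ok=T)] out:P1(v=0); bubbles=1
Tick 6: [PARSE:P5(v=4,ok=F), VALIDATE:P4(v=12,ok=T), TRANSFORM:-, EMIT:P3(v=0,ok=F)] out:P2(v=10); bubbles=1
Tick 7: [PARSE:-, VALIDATE:P5(v=4,ok=F), TRANSFORM:P4(v=24,ok=T), EMIT:-] out:P3(v=0); bubbles=2
Tick 8: [PARSE:-, VALIDATE:-, TRANSFORM:P5(v=0,ok=F), EMIT:P4(v=24,ok=T)] out:-; bubbles=2
Tick 9: [PARSE:-, VALIDATE:-, TRANSFORM:-, EMIT:P5(v=0,ok=F)] out:P4(v=24); bubbles=3
Tick 10: [PARSE:-, VALIDATE:-, TRANSFORM:-, EMIT:-] out:P5(v=0); bubbles=4
Total bubble-slots: 20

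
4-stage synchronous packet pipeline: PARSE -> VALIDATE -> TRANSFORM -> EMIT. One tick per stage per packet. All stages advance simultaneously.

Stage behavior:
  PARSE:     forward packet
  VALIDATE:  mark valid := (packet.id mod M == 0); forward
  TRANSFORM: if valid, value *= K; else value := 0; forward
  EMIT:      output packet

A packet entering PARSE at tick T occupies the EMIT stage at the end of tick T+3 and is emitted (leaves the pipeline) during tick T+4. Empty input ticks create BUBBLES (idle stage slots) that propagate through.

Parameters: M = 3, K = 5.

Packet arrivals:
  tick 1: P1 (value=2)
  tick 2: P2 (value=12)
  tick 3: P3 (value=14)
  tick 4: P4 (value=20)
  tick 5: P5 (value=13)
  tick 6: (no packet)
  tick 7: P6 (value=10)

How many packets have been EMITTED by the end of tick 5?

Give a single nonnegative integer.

Answer: 1

Derivation:
Tick 1: [PARSE:P1(v=2,ok=F), VALIDATE:-, TRANSFORM:-, EMIT:-] out:-; in:P1
Tick 2: [PARSE:P2(v=12,ok=F), VALIDATE:P1(v=2,ok=F), TRANSFORM:-, EMIT:-] out:-; in:P2
Tick 3: [PARSE:P3(v=14,ok=F), VALIDATE:P2(v=12,ok=F), TRANSFORM:P1(v=0,ok=F), EMIT:-] out:-; in:P3
Tick 4: [PARSE:P4(v=20,ok=F), VALIDATE:P3(v=14,ok=T), TRANSFORM:P2(v=0,ok=F), EMIT:P1(v=0,ok=F)] out:-; in:P4
Tick 5: [PARSE:P5(v=13,ok=F), VALIDATE:P4(v=20,ok=F), TRANSFORM:P3(v=70,ok=T), EMIT:P2(v=0,ok=F)] out:P1(v=0); in:P5
Emitted by tick 5: ['P1']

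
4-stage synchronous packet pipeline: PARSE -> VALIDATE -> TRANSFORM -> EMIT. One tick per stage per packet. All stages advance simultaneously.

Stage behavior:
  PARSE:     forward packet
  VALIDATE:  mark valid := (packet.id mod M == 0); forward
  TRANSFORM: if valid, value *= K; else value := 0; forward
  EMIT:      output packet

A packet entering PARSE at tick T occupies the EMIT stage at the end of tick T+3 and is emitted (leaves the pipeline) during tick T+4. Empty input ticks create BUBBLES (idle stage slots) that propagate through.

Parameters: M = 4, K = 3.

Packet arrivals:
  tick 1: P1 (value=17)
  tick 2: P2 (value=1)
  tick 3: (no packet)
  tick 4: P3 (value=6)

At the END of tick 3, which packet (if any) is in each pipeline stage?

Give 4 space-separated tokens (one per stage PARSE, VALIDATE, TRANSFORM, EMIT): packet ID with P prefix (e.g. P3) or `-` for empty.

Answer: - P2 P1 -

Derivation:
Tick 1: [PARSE:P1(v=17,ok=F), VALIDATE:-, TRANSFORM:-, EMIT:-] out:-; in:P1
Tick 2: [PARSE:P2(v=1,ok=F), VALIDATE:P1(v=17,ok=F), TRANSFORM:-, EMIT:-] out:-; in:P2
Tick 3: [PARSE:-, VALIDATE:P2(v=1,ok=F), TRANSFORM:P1(v=0,ok=F), EMIT:-] out:-; in:-
At end of tick 3: ['-', 'P2', 'P1', '-']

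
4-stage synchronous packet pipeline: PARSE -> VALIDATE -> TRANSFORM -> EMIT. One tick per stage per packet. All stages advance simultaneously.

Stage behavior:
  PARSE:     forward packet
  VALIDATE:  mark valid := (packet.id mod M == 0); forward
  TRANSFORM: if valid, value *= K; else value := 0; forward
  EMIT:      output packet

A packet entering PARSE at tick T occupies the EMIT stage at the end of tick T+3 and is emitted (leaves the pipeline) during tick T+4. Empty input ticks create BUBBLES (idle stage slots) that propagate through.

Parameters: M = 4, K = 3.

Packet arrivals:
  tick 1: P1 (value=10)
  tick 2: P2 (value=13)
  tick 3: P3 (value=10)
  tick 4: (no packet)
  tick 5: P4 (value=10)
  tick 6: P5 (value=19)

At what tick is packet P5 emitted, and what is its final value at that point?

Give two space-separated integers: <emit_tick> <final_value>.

Answer: 10 0

Derivation:
Tick 1: [PARSE:P1(v=10,ok=F), VALIDATE:-, TRANSFORM:-, EMIT:-] out:-; in:P1
Tick 2: [PARSE:P2(v=13,ok=F), VALIDATE:P1(v=10,ok=F), TRANSFORM:-, EMIT:-] out:-; in:P2
Tick 3: [PARSE:P3(v=10,ok=F), VALIDATE:P2(v=13,ok=F), TRANSFORM:P1(v=0,ok=F), EMIT:-] out:-; in:P3
Tick 4: [PARSE:-, VALIDATE:P3(v=10,ok=F), TRANSFORM:P2(v=0,ok=F), EMIT:P1(v=0,ok=F)] out:-; in:-
Tick 5: [PARSE:P4(v=10,ok=F), VALIDATE:-, TRANSFORM:P3(v=0,ok=F), EMIT:P2(v=0,ok=F)] out:P1(v=0); in:P4
Tick 6: [PARSE:P5(v=19,ok=F), VALIDATE:P4(v=10,ok=T), TRANSFORM:-, EMIT:P3(v=0,ok=F)] out:P2(v=0); in:P5
Tick 7: [PARSE:-, VALIDATE:P5(v=19,ok=F), TRANSFORM:P4(v=30,ok=T), EMIT:-] out:P3(v=0); in:-
Tick 8: [PARSE:-, VALIDATE:-, TRANSFORM:P5(v=0,ok=F), EMIT:P4(v=30,ok=T)] out:-; in:-
Tick 9: [PARSE:-, VALIDATE:-, TRANSFORM:-, EMIT:P5(v=0,ok=F)] out:P4(v=30); in:-
Tick 10: [PARSE:-, VALIDATE:-, TRANSFORM:-, EMIT:-] out:P5(v=0); in:-
P5: arrives tick 6, valid=False (id=5, id%4=1), emit tick 10, final value 0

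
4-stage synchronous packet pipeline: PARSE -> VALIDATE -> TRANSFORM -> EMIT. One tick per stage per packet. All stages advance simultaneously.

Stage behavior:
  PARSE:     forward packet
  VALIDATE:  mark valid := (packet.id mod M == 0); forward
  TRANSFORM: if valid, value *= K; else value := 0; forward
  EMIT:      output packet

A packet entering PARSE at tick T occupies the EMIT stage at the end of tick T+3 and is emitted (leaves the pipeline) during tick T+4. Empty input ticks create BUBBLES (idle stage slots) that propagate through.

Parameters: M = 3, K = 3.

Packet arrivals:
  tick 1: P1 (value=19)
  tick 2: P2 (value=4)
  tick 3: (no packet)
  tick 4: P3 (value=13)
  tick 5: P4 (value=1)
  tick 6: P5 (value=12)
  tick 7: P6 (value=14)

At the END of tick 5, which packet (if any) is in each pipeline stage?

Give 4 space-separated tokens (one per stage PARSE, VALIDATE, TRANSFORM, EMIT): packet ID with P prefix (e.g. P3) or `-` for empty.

Answer: P4 P3 - P2

Derivation:
Tick 1: [PARSE:P1(v=19,ok=F), VALIDATE:-, TRANSFORM:-, EMIT:-] out:-; in:P1
Tick 2: [PARSE:P2(v=4,ok=F), VALIDATE:P1(v=19,ok=F), TRANSFORM:-, EMIT:-] out:-; in:P2
Tick 3: [PARSE:-, VALIDATE:P2(v=4,ok=F), TRANSFORM:P1(v=0,ok=F), EMIT:-] out:-; in:-
Tick 4: [PARSE:P3(v=13,ok=F), VALIDATE:-, TRANSFORM:P2(v=0,ok=F), EMIT:P1(v=0,ok=F)] out:-; in:P3
Tick 5: [PARSE:P4(v=1,ok=F), VALIDATE:P3(v=13,ok=T), TRANSFORM:-, EMIT:P2(v=0,ok=F)] out:P1(v=0); in:P4
At end of tick 5: ['P4', 'P3', '-', 'P2']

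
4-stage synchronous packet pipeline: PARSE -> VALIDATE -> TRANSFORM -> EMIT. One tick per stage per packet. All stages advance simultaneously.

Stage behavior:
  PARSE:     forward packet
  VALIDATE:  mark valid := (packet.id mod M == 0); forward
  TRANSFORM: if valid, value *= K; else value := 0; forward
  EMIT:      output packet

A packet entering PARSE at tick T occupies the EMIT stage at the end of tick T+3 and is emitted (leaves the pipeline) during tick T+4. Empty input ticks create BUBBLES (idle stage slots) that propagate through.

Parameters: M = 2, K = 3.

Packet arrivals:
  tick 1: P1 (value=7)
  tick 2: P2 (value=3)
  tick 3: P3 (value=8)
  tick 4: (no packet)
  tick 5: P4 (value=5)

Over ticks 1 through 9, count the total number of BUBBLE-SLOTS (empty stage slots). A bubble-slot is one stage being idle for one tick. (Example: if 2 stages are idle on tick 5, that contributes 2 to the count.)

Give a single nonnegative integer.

Answer: 20

Derivation:
Tick 1: [PARSE:P1(v=7,ok=F), VALIDATE:-, TRANSFORM:-, EMIT:-] out:-; bubbles=3
Tick 2: [PARSE:P2(v=3,ok=F), VALIDATE:P1(v=7,ok=F), TRANSFORM:-, EMIT:-] out:-; bubbles=2
Tick 3: [PARSE:P3(v=8,ok=F), VALIDATE:P2(v=3,ok=T), TRANSFORM:P1(v=0,ok=F), EMIT:-] out:-; bubbles=1
Tick 4: [PARSE:-, VALIDATE:P3(v=8,ok=F), TRANSFORM:P2(v=9,ok=T), EMIT:P1(v=0,ok=F)] out:-; bubbles=1
Tick 5: [PARSE:P4(v=5,ok=F), VALIDATE:-, TRANSFORM:P3(v=0,ok=F), EMIT:P2(v=9,ok=T)] out:P1(v=0); bubbles=1
Tick 6: [PARSE:-, VALIDATE:P4(v=5,ok=T), TRANSFORM:-, EMIT:P3(v=0,ok=F)] out:P2(v=9); bubbles=2
Tick 7: [PARSE:-, VALIDATE:-, TRANSFORM:P4(v=15,ok=T), EMIT:-] out:P3(v=0); bubbles=3
Tick 8: [PARSE:-, VALIDATE:-, TRANSFORM:-, EMIT:P4(v=15,ok=T)] out:-; bubbles=3
Tick 9: [PARSE:-, VALIDATE:-, TRANSFORM:-, EMIT:-] out:P4(v=15); bubbles=4
Total bubble-slots: 20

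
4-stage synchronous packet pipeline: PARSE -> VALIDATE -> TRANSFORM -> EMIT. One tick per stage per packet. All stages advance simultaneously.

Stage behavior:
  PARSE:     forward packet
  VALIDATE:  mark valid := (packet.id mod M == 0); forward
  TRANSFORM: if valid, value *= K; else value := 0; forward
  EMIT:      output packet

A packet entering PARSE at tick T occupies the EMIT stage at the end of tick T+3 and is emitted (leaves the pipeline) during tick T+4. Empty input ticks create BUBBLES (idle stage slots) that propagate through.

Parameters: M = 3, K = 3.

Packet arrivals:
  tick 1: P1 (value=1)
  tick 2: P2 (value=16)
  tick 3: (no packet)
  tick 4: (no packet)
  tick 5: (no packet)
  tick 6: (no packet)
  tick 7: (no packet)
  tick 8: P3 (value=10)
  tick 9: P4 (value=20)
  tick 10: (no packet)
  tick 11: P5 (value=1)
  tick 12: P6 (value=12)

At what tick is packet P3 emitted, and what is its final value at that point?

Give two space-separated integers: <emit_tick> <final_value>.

Tick 1: [PARSE:P1(v=1,ok=F), VALIDATE:-, TRANSFORM:-, EMIT:-] out:-; in:P1
Tick 2: [PARSE:P2(v=16,ok=F), VALIDATE:P1(v=1,ok=F), TRANSFORM:-, EMIT:-] out:-; in:P2
Tick 3: [PARSE:-, VALIDATE:P2(v=16,ok=F), TRANSFORM:P1(v=0,ok=F), EMIT:-] out:-; in:-
Tick 4: [PARSE:-, VALIDATE:-, TRANSFORM:P2(v=0,ok=F), EMIT:P1(v=0,ok=F)] out:-; in:-
Tick 5: [PARSE:-, VALIDATE:-, TRANSFORM:-, EMIT:P2(v=0,ok=F)] out:P1(v=0); in:-
Tick 6: [PARSE:-, VALIDATE:-, TRANSFORM:-, EMIT:-] out:P2(v=0); in:-
Tick 7: [PARSE:-, VALIDATE:-, TRANSFORM:-, EMIT:-] out:-; in:-
Tick 8: [PARSE:P3(v=10,ok=F), VALIDATE:-, TRANSFORM:-, EMIT:-] out:-; in:P3
Tick 9: [PARSE:P4(v=20,ok=F), VALIDATE:P3(v=10,ok=T), TRANSFORM:-, EMIT:-] out:-; in:P4
Tick 10: [PARSE:-, VALIDATE:P4(v=20,ok=F), TRANSFORM:P3(v=30,ok=T), EMIT:-] out:-; in:-
Tick 11: [PARSE:P5(v=1,ok=F), VALIDATE:-, TRANSFORM:P4(v=0,ok=F), EMIT:P3(v=30,ok=T)] out:-; in:P5
Tick 12: [PARSE:P6(v=12,ok=F), VALIDATE:P5(v=1,ok=F), TRANSFORM:-, EMIT:P4(v=0,ok=F)] out:P3(v=30); in:P6
Tick 13: [PARSE:-, VALIDATE:P6(v=12,ok=T), TRANSFORM:P5(v=0,ok=F), EMIT:-] out:P4(v=0); in:-
Tick 14: [PARSE:-, VALIDATE:-, TRANSFORM:P6(v=36,ok=T), EMIT:P5(v=0,ok=F)] out:-; in:-
Tick 15: [PARSE:-, VALIDATE:-, TRANSFORM:-, EMIT:P6(v=36,ok=T)] out:P5(v=0); in:-
Tick 16: [PARSE:-, VALIDATE:-, TRANSFORM:-, EMIT:-] out:P6(v=36); in:-
P3: arrives tick 8, valid=True (id=3, id%3=0), emit tick 12, final value 30

Answer: 12 30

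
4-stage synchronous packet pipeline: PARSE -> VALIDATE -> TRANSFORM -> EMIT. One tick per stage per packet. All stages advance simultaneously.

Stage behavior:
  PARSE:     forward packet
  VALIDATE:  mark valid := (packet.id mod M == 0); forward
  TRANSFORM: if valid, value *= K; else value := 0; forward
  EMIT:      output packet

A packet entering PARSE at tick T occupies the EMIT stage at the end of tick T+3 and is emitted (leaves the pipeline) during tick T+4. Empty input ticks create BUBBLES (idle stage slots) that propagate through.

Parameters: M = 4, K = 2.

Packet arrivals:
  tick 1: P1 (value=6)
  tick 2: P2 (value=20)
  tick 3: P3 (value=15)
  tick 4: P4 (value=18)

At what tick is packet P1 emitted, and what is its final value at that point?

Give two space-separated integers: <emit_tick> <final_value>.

Answer: 5 0

Derivation:
Tick 1: [PARSE:P1(v=6,ok=F), VALIDATE:-, TRANSFORM:-, EMIT:-] out:-; in:P1
Tick 2: [PARSE:P2(v=20,ok=F), VALIDATE:P1(v=6,ok=F), TRANSFORM:-, EMIT:-] out:-; in:P2
Tick 3: [PARSE:P3(v=15,ok=F), VALIDATE:P2(v=20,ok=F), TRANSFORM:P1(v=0,ok=F), EMIT:-] out:-; in:P3
Tick 4: [PARSE:P4(v=18,ok=F), VALIDATE:P3(v=15,ok=F), TRANSFORM:P2(v=0,ok=F), EMIT:P1(v=0,ok=F)] out:-; in:P4
Tick 5: [PARSE:-, VALIDATE:P4(v=18,ok=T), TRANSFORM:P3(v=0,ok=F), EMIT:P2(v=0,ok=F)] out:P1(v=0); in:-
Tick 6: [PARSE:-, VALIDATE:-, TRANSFORM:P4(v=36,ok=T), EMIT:P3(v=0,ok=F)] out:P2(v=0); in:-
Tick 7: [PARSE:-, VALIDATE:-, TRANSFORM:-, EMIT:P4(v=36,ok=T)] out:P3(v=0); in:-
Tick 8: [PARSE:-, VALIDATE:-, TRANSFORM:-, EMIT:-] out:P4(v=36); in:-
P1: arrives tick 1, valid=False (id=1, id%4=1), emit tick 5, final value 0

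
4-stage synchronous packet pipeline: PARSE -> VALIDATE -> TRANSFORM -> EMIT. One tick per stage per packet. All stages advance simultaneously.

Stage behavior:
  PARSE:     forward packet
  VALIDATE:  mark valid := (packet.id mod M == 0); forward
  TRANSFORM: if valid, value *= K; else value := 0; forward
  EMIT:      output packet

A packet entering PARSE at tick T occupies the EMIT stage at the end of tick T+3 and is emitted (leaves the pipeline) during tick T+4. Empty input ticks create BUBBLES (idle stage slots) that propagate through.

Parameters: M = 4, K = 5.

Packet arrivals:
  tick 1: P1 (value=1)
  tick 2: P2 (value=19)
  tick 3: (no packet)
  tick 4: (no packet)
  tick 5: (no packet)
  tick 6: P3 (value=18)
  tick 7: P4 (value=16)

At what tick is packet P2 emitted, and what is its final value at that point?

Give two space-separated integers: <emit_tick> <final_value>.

Answer: 6 0

Derivation:
Tick 1: [PARSE:P1(v=1,ok=F), VALIDATE:-, TRANSFORM:-, EMIT:-] out:-; in:P1
Tick 2: [PARSE:P2(v=19,ok=F), VALIDATE:P1(v=1,ok=F), TRANSFORM:-, EMIT:-] out:-; in:P2
Tick 3: [PARSE:-, VALIDATE:P2(v=19,ok=F), TRANSFORM:P1(v=0,ok=F), EMIT:-] out:-; in:-
Tick 4: [PARSE:-, VALIDATE:-, TRANSFORM:P2(v=0,ok=F), EMIT:P1(v=0,ok=F)] out:-; in:-
Tick 5: [PARSE:-, VALIDATE:-, TRANSFORM:-, EMIT:P2(v=0,ok=F)] out:P1(v=0); in:-
Tick 6: [PARSE:P3(v=18,ok=F), VALIDATE:-, TRANSFORM:-, EMIT:-] out:P2(v=0); in:P3
Tick 7: [PARSE:P4(v=16,ok=F), VALIDATE:P3(v=18,ok=F), TRANSFORM:-, EMIT:-] out:-; in:P4
Tick 8: [PARSE:-, VALIDATE:P4(v=16,ok=T), TRANSFORM:P3(v=0,ok=F), EMIT:-] out:-; in:-
Tick 9: [PARSE:-, VALIDATE:-, TRANSFORM:P4(v=80,ok=T), EMIT:P3(v=0,ok=F)] out:-; in:-
Tick 10: [PARSE:-, VALIDATE:-, TRANSFORM:-, EMIT:P4(v=80,ok=T)] out:P3(v=0); in:-
Tick 11: [PARSE:-, VALIDATE:-, TRANSFORM:-, EMIT:-] out:P4(v=80); in:-
P2: arrives tick 2, valid=False (id=2, id%4=2), emit tick 6, final value 0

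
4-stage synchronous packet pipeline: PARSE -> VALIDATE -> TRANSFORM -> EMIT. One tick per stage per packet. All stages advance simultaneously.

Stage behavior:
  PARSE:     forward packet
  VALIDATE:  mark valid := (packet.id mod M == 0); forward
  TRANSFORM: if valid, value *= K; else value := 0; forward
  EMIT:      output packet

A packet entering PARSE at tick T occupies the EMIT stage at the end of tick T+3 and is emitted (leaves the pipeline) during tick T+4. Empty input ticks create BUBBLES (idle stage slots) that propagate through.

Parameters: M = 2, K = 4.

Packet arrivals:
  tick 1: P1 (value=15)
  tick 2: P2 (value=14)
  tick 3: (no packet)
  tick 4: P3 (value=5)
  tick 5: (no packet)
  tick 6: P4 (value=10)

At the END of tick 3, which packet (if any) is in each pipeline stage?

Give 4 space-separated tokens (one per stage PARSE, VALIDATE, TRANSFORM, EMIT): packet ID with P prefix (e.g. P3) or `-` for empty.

Answer: - P2 P1 -

Derivation:
Tick 1: [PARSE:P1(v=15,ok=F), VALIDATE:-, TRANSFORM:-, EMIT:-] out:-; in:P1
Tick 2: [PARSE:P2(v=14,ok=F), VALIDATE:P1(v=15,ok=F), TRANSFORM:-, EMIT:-] out:-; in:P2
Tick 3: [PARSE:-, VALIDATE:P2(v=14,ok=T), TRANSFORM:P1(v=0,ok=F), EMIT:-] out:-; in:-
At end of tick 3: ['-', 'P2', 'P1', '-']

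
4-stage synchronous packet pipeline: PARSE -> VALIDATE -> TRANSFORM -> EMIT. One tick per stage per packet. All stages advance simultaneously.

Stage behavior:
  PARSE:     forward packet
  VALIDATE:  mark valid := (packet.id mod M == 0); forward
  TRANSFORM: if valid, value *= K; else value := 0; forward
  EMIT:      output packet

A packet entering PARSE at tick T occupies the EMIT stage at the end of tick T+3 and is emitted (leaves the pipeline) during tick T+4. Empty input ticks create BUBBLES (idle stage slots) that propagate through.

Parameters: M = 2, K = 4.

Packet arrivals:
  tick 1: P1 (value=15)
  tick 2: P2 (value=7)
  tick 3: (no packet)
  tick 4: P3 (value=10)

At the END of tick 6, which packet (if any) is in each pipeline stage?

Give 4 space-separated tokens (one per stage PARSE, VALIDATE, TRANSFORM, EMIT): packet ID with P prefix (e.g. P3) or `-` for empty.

Answer: - - P3 -

Derivation:
Tick 1: [PARSE:P1(v=15,ok=F), VALIDATE:-, TRANSFORM:-, EMIT:-] out:-; in:P1
Tick 2: [PARSE:P2(v=7,ok=F), VALIDATE:P1(v=15,ok=F), TRANSFORM:-, EMIT:-] out:-; in:P2
Tick 3: [PARSE:-, VALIDATE:P2(v=7,ok=T), TRANSFORM:P1(v=0,ok=F), EMIT:-] out:-; in:-
Tick 4: [PARSE:P3(v=10,ok=F), VALIDATE:-, TRANSFORM:P2(v=28,ok=T), EMIT:P1(v=0,ok=F)] out:-; in:P3
Tick 5: [PARSE:-, VALIDATE:P3(v=10,ok=F), TRANSFORM:-, EMIT:P2(v=28,ok=T)] out:P1(v=0); in:-
Tick 6: [PARSE:-, VALIDATE:-, TRANSFORM:P3(v=0,ok=F), EMIT:-] out:P2(v=28); in:-
At end of tick 6: ['-', '-', 'P3', '-']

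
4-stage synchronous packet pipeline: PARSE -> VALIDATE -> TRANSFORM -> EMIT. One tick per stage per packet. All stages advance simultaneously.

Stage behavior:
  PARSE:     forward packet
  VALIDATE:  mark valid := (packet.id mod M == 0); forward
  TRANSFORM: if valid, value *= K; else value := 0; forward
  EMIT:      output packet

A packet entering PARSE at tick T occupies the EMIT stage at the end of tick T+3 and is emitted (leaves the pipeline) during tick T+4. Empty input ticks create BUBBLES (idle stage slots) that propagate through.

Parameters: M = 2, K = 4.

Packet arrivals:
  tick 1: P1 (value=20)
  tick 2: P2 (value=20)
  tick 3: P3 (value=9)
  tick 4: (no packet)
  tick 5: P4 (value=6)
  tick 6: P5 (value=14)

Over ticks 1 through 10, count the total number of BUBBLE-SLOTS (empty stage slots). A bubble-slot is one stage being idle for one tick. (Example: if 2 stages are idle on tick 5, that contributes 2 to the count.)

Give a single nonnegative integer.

Answer: 20

Derivation:
Tick 1: [PARSE:P1(v=20,ok=F), VALIDATE:-, TRANSFORM:-, EMIT:-] out:-; bubbles=3
Tick 2: [PARSE:P2(v=20,ok=F), VALIDATE:P1(v=20,ok=F), TRANSFORM:-, EMIT:-] out:-; bubbles=2
Tick 3: [PARSE:P3(v=9,ok=F), VALIDATE:P2(v=20,ok=T), TRANSFORM:P1(v=0,ok=F), EMIT:-] out:-; bubbles=1
Tick 4: [PARSE:-, VALIDATE:P3(v=9,ok=F), TRANSFORM:P2(v=80,ok=T), EMIT:P1(v=0,ok=F)] out:-; bubbles=1
Tick 5: [PARSE:P4(v=6,ok=F), VALIDATE:-, TRANSFORM:P3(v=0,ok=F), EMIT:P2(v=80,ok=T)] out:P1(v=0); bubbles=1
Tick 6: [PARSE:P5(v=14,ok=F), VALIDATE:P4(v=6,ok=T), TRANSFORM:-, EMIT:P3(v=0,ok=F)] out:P2(v=80); bubbles=1
Tick 7: [PARSE:-, VALIDATE:P5(v=14,ok=F), TRANSFORM:P4(v=24,ok=T), EMIT:-] out:P3(v=0); bubbles=2
Tick 8: [PARSE:-, VALIDATE:-, TRANSFORM:P5(v=0,ok=F), EMIT:P4(v=24,ok=T)] out:-; bubbles=2
Tick 9: [PARSE:-, VALIDATE:-, TRANSFORM:-, EMIT:P5(v=0,ok=F)] out:P4(v=24); bubbles=3
Tick 10: [PARSE:-, VALIDATE:-, TRANSFORM:-, EMIT:-] out:P5(v=0); bubbles=4
Total bubble-slots: 20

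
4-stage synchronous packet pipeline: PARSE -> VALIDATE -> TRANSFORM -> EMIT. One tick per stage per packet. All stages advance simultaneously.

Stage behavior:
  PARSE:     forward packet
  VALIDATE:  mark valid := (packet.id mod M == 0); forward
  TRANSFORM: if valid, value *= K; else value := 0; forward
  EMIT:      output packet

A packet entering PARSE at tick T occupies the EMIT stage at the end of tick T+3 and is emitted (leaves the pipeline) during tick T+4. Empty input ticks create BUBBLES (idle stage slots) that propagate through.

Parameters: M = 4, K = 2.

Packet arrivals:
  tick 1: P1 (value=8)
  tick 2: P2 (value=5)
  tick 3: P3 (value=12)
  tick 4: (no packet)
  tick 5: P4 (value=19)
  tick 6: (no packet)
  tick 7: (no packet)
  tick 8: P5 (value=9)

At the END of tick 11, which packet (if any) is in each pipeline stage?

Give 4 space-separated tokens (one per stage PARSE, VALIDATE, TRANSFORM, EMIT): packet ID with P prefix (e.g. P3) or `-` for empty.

Answer: - - - P5

Derivation:
Tick 1: [PARSE:P1(v=8,ok=F), VALIDATE:-, TRANSFORM:-, EMIT:-] out:-; in:P1
Tick 2: [PARSE:P2(v=5,ok=F), VALIDATE:P1(v=8,ok=F), TRANSFORM:-, EMIT:-] out:-; in:P2
Tick 3: [PARSE:P3(v=12,ok=F), VALIDATE:P2(v=5,ok=F), TRANSFORM:P1(v=0,ok=F), EMIT:-] out:-; in:P3
Tick 4: [PARSE:-, VALIDATE:P3(v=12,ok=F), TRANSFORM:P2(v=0,ok=F), EMIT:P1(v=0,ok=F)] out:-; in:-
Tick 5: [PARSE:P4(v=19,ok=F), VALIDATE:-, TRANSFORM:P3(v=0,ok=F), EMIT:P2(v=0,ok=F)] out:P1(v=0); in:P4
Tick 6: [PARSE:-, VALIDATE:P4(v=19,ok=T), TRANSFORM:-, EMIT:P3(v=0,ok=F)] out:P2(v=0); in:-
Tick 7: [PARSE:-, VALIDATE:-, TRANSFORM:P4(v=38,ok=T), EMIT:-] out:P3(v=0); in:-
Tick 8: [PARSE:P5(v=9,ok=F), VALIDATE:-, TRANSFORM:-, EMIT:P4(v=38,ok=T)] out:-; in:P5
Tick 9: [PARSE:-, VALIDATE:P5(v=9,ok=F), TRANSFORM:-, EMIT:-] out:P4(v=38); in:-
Tick 10: [PARSE:-, VALIDATE:-, TRANSFORM:P5(v=0,ok=F), EMIT:-] out:-; in:-
Tick 11: [PARSE:-, VALIDATE:-, TRANSFORM:-, EMIT:P5(v=0,ok=F)] out:-; in:-
At end of tick 11: ['-', '-', '-', 'P5']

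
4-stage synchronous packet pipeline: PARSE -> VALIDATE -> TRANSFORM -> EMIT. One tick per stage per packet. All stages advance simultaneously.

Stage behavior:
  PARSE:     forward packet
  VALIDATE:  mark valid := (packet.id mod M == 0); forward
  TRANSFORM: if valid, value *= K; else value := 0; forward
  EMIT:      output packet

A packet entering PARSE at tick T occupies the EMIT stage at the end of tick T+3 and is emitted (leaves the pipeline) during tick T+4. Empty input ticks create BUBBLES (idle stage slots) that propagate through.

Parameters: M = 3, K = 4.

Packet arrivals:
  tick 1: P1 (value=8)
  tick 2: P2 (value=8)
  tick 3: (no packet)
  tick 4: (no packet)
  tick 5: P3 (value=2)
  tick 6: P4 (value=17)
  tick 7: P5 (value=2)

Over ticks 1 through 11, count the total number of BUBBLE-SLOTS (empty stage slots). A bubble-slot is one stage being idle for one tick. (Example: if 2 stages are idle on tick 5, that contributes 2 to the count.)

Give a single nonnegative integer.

Answer: 24

Derivation:
Tick 1: [PARSE:P1(v=8,ok=F), VALIDATE:-, TRANSFORM:-, EMIT:-] out:-; bubbles=3
Tick 2: [PARSE:P2(v=8,ok=F), VALIDATE:P1(v=8,ok=F), TRANSFORM:-, EMIT:-] out:-; bubbles=2
Tick 3: [PARSE:-, VALIDATE:P2(v=8,ok=F), TRANSFORM:P1(v=0,ok=F), EMIT:-] out:-; bubbles=2
Tick 4: [PARSE:-, VALIDATE:-, TRANSFORM:P2(v=0,ok=F), EMIT:P1(v=0,ok=F)] out:-; bubbles=2
Tick 5: [PARSE:P3(v=2,ok=F), VALIDATE:-, TRANSFORM:-, EMIT:P2(v=0,ok=F)] out:P1(v=0); bubbles=2
Tick 6: [PARSE:P4(v=17,ok=F), VALIDATE:P3(v=2,ok=T), TRANSFORM:-, EMIT:-] out:P2(v=0); bubbles=2
Tick 7: [PARSE:P5(v=2,ok=F), VALIDATE:P4(v=17,ok=F), TRANSFORM:P3(v=8,ok=T), EMIT:-] out:-; bubbles=1
Tick 8: [PARSE:-, VALIDATE:P5(v=2,ok=F), TRANSFORM:P4(v=0,ok=F), EMIT:P3(v=8,ok=T)] out:-; bubbles=1
Tick 9: [PARSE:-, VALIDATE:-, TRANSFORM:P5(v=0,ok=F), EMIT:P4(v=0,ok=F)] out:P3(v=8); bubbles=2
Tick 10: [PARSE:-, VALIDATE:-, TRANSFORM:-, EMIT:P5(v=0,ok=F)] out:P4(v=0); bubbles=3
Tick 11: [PARSE:-, VALIDATE:-, TRANSFORM:-, EMIT:-] out:P5(v=0); bubbles=4
Total bubble-slots: 24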